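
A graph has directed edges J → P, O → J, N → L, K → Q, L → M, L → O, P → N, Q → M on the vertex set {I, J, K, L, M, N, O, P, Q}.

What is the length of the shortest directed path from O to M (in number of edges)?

5

Distance 0: O.
Distance 1: J.
Distance 2: P.
Distance 3: N.
Distance 4: L.
Distance 5: M — contains M.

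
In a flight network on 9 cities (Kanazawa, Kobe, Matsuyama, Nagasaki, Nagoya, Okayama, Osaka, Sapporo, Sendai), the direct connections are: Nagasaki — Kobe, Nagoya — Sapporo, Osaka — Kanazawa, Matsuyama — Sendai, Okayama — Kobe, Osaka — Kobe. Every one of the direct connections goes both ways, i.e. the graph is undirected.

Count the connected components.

3

From Kanazawa: component {Kanazawa, Kobe, Nagasaki, Okayama, Osaka}.
From Matsuyama: component {Matsuyama, Sendai}.
From Nagoya: component {Nagoya, Sapporo}.
That's 3 components.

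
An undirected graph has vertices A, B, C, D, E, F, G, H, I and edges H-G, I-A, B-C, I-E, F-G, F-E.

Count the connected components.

From A: component {A, E, F, G, H, I}.
From B: component {B, C}.
From D: component {D}.
That's 3 components.

3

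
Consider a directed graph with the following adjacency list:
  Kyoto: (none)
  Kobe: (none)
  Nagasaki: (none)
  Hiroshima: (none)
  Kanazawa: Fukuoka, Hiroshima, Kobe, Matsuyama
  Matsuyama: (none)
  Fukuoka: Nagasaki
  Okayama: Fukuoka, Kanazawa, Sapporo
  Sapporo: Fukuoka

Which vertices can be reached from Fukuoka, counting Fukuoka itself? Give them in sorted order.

Start at Fukuoka.
Its neighbours: Nagasaki.
Nothing further is reachable.

Fukuoka, Nagasaki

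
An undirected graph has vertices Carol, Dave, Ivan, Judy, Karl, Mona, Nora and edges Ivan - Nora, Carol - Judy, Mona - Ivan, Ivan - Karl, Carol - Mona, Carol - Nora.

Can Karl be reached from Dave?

No

Dave has no edges, so nothing is reachable from it.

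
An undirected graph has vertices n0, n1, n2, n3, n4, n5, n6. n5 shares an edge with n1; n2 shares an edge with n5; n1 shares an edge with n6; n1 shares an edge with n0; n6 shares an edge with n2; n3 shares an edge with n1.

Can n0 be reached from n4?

n4 has no edges, so nothing is reachable from it.

No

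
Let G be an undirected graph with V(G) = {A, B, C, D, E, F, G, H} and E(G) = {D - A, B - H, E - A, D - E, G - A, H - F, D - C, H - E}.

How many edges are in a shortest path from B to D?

Distance 0: B.
Distance 1: H.
Distance 2: E, F.
Distance 3: A, D — contains D.

3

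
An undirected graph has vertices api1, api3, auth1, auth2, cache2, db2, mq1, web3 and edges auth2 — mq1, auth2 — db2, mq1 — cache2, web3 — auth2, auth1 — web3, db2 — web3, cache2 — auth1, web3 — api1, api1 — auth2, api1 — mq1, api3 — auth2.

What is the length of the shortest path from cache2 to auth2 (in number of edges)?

Distance 0: cache2.
Distance 1: auth1, mq1.
Distance 2: api1, auth2, web3 — contains auth2.

2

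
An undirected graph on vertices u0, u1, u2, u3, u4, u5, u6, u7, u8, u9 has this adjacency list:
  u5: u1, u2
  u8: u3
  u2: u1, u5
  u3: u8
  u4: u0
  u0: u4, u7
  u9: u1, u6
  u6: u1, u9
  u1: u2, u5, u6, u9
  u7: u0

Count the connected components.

From u0: component {u0, u4, u7}.
From u1: component {u1, u2, u5, u6, u9}.
From u3: component {u3, u8}.
That's 3 components.

3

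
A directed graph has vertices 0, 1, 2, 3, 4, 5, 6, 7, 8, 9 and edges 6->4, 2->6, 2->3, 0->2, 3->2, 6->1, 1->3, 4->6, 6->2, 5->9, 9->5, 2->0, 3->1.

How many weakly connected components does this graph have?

4

From 0: component {0, 1, 2, 3, 4, 6}.
From 5: component {5, 9}.
From 7: component {7}.
From 8: component {8}.
That's 4 components.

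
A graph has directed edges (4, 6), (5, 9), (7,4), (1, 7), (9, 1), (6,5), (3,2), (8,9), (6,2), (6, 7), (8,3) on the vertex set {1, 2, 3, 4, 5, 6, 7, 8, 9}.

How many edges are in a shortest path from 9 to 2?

Distance 0: 9.
Distance 1: 1.
Distance 2: 7.
Distance 3: 4.
Distance 4: 6.
Distance 5: 2, 5 — contains 2.

5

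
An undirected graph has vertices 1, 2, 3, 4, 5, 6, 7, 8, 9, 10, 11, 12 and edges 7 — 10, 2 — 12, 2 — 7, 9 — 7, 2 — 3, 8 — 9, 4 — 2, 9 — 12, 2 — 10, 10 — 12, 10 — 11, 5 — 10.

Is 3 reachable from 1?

1 has no edges, so nothing is reachable from it.

No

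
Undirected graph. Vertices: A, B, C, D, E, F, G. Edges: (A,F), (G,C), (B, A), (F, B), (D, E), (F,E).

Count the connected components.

From A: component {A, B, D, E, F}.
From C: component {C, G}.
That's 2 components.

2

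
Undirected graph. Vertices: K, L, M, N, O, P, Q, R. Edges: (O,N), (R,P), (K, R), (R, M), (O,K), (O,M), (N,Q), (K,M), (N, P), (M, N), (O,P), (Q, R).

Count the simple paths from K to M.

K–M
K–O–M
K–O–N–M
K–O–N–P–R–M
K–O–N–Q–R–M
K–O–P–N–M
K–O–P–N–Q–R–M
K–O–P–R–M
... and 9 more.

17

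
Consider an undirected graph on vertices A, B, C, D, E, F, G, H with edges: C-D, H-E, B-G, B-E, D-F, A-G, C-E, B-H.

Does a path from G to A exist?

Explore from G.
Distance 1: reach A, B.
Found A.

Yes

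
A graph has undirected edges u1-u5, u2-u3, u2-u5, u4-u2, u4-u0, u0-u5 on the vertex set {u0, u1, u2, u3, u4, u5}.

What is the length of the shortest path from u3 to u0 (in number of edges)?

Distance 0: u3.
Distance 1: u2.
Distance 2: u4, u5.
Distance 3: u0, u1 — contains u0.

3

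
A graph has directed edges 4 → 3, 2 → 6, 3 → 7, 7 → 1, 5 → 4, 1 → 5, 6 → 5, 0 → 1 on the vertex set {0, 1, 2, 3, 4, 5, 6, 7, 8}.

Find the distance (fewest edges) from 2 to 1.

Distance 0: 2.
Distance 1: 6.
Distance 2: 5.
Distance 3: 4.
Distance 4: 3.
Distance 5: 7.
Distance 6: 1 — contains 1.

6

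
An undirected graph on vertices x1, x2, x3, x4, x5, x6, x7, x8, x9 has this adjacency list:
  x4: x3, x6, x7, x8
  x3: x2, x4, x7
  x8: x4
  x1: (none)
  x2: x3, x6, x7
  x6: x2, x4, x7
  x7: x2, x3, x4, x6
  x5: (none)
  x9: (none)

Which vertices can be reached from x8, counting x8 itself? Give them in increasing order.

Start at x8.
Its neighbours: x4.
Then their neighbours: x3, x6, x7.
Then next layer: x2.
Nothing further is reachable.

x2, x3, x4, x6, x7, x8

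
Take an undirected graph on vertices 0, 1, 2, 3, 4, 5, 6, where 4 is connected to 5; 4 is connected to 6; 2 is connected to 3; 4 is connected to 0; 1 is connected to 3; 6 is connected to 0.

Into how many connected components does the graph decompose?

2

From 0: component {0, 4, 5, 6}.
From 1: component {1, 2, 3}.
That's 2 components.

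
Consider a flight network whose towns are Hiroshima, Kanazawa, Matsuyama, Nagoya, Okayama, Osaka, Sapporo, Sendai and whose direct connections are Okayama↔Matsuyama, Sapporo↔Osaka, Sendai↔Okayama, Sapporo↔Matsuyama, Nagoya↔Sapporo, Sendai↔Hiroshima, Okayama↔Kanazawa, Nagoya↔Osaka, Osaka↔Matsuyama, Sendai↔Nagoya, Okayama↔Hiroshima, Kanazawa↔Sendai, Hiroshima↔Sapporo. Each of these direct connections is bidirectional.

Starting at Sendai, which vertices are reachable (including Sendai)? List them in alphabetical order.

Start at Sendai.
Its neighbours: Hiroshima, Kanazawa, Nagoya, Okayama.
Then their neighbours: Matsuyama, Osaka, Sapporo.
Every vertex is now reached.

Hiroshima, Kanazawa, Matsuyama, Nagoya, Okayama, Osaka, Sapporo, Sendai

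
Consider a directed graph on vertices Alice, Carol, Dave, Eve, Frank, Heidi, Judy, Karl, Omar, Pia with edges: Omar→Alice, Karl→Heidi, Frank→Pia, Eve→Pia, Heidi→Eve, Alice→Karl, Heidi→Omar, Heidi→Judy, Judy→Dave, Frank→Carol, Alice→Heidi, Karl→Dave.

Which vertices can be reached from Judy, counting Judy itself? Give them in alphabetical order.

Dave, Judy

Start at Judy.
Its neighbours: Dave.
Nothing further is reachable.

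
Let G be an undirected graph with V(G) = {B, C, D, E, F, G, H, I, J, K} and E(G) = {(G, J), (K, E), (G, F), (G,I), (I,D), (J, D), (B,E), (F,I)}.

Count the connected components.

4

From B: component {B, E, K}.
From C: component {C}.
From D: component {D, F, G, I, J}.
From H: component {H}.
That's 4 components.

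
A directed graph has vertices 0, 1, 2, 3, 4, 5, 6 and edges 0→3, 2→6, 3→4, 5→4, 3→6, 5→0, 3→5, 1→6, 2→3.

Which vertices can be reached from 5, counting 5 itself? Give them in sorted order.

Start at 5.
Its neighbours: 0, 4.
Then their neighbours: 3.
Then next layer: 6.
Nothing further is reachable.

0, 3, 4, 5, 6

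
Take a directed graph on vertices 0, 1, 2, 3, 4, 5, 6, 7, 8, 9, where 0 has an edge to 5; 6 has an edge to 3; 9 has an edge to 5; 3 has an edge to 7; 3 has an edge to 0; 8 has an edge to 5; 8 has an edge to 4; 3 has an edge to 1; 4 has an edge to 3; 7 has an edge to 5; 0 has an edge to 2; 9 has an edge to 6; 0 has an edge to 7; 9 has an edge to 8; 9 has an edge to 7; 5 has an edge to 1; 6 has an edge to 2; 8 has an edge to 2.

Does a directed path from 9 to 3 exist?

Explore from 9.
Distance 1: reach 5, 6, 7, 8.
Distance 2: reach 1, 2, 3, 4.
Found 3.

Yes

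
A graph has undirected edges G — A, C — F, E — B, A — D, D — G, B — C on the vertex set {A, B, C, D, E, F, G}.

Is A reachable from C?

Explore from C.
Distance 1: reach B, F.
Distance 2: reach E.
The search is exhausted without reaching A; it lies in a different component.

No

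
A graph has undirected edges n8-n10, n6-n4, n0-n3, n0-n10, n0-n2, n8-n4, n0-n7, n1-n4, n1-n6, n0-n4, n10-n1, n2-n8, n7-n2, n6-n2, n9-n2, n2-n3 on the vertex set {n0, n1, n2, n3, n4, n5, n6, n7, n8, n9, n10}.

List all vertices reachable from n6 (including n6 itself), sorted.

Start at n6.
Its neighbours: n1, n2, n4.
Then their neighbours: n0, n3, n7, n8, n9, n10.
Nothing further is reachable.

n0, n1, n2, n3, n4, n6, n7, n8, n9, n10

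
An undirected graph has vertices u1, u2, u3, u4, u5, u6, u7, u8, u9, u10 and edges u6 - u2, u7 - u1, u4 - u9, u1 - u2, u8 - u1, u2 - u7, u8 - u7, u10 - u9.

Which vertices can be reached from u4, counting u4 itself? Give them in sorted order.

Start at u4.
Its neighbours: u9.
Then their neighbours: u10.
Nothing further is reachable.

u4, u9, u10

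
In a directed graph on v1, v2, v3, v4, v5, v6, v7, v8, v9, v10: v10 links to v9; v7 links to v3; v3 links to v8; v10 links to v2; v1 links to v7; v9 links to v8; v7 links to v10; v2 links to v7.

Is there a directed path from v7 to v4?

No

Explore from v7.
Distance 1: reach v3, v10.
Distance 2: reach v2, v8, v9.
The search from v7 is exhausted; no directed path reaches v4.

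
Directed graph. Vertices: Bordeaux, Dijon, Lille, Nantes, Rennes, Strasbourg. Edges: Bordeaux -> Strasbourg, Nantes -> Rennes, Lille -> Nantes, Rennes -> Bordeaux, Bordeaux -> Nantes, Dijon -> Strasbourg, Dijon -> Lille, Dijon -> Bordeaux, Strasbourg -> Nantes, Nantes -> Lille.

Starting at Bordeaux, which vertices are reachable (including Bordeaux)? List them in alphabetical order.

Bordeaux, Lille, Nantes, Rennes, Strasbourg

Start at Bordeaux.
Its neighbours: Nantes, Strasbourg.
Then their neighbours: Lille, Rennes.
Nothing further is reachable.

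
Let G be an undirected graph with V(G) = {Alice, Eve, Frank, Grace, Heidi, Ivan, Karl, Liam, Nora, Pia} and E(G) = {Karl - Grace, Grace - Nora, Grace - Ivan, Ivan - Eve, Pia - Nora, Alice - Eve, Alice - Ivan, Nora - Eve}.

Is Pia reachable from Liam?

Liam has no edges, so nothing is reachable from it.

No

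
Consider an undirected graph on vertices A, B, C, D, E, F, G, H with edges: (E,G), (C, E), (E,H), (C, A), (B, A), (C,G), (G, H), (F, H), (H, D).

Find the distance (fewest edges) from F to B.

5

Distance 0: F.
Distance 1: H.
Distance 2: D, E, G.
Distance 3: C.
Distance 4: A.
Distance 5: B — contains B.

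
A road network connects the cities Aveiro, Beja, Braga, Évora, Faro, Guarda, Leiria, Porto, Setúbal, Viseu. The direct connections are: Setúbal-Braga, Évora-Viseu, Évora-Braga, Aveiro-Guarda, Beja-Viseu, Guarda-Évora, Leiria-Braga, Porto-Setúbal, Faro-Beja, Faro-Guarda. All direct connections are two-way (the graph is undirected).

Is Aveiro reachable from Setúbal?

Yes

Explore from Setúbal.
Distance 1: reach Braga, Porto.
Distance 2: reach Évora, Leiria.
Distance 3: reach Guarda, Viseu.
Distance 4: reach Aveiro, Beja, Faro.
Found Aveiro.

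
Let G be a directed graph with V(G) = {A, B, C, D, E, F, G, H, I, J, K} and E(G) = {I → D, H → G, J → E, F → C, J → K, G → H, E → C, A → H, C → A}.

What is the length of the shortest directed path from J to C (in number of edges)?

Distance 0: J.
Distance 1: E, K.
Distance 2: C — contains C.

2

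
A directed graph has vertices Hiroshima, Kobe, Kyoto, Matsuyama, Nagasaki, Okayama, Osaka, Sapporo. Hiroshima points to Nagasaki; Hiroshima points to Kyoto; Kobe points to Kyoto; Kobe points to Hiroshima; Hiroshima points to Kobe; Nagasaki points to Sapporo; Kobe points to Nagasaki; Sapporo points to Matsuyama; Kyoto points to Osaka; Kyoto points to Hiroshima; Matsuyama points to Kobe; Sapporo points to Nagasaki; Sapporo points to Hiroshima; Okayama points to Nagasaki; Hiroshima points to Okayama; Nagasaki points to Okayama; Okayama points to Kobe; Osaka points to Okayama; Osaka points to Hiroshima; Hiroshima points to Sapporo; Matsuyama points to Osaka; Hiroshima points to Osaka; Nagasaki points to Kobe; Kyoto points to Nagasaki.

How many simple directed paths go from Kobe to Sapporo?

16

Kobe→Hiroshima→Kyoto→Nagasaki→Sapporo
Kobe→Hiroshima→Kyoto→Osaka→Okayama→Nagasaki→Sapporo
Kobe→Hiroshima→Nagasaki→Sapporo
Kobe→Hiroshima→Okayama→Nagasaki→Sapporo
Kobe→Hiroshima→Osaka→Okayama→Nagasaki→Sapporo
Kobe→Hiroshima→Sapporo
Kobe→Kyoto→Hiroshima→Nagasaki→Sapporo
Kobe→Kyoto→Hiroshima→Okayama→Nagasaki→Sapporo
... and 8 more.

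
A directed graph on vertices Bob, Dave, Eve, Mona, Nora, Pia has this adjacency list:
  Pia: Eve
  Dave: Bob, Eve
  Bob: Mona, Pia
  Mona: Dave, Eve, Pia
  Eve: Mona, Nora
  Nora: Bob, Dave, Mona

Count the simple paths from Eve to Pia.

8

Eve→Mona→Dave→Bob→Pia
Eve→Mona→Pia
Eve→Nora→Bob→Mona→Pia
Eve→Nora→Bob→Pia
Eve→Nora→Dave→Bob→Mona→Pia
Eve→Nora→Dave→Bob→Pia
Eve→Nora→Mona→Dave→Bob→Pia
Eve→Nora→Mona→Pia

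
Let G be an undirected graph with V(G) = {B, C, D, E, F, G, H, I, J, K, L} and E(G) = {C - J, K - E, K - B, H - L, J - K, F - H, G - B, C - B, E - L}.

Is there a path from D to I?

D has no edges, so nothing is reachable from it.

No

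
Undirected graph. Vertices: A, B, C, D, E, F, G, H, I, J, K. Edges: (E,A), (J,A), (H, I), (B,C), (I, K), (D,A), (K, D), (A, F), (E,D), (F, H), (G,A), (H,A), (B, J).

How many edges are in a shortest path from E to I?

3

Distance 0: E.
Distance 1: A, D.
Distance 2: F, G, H, J, K.
Distance 3: B, I — contains I.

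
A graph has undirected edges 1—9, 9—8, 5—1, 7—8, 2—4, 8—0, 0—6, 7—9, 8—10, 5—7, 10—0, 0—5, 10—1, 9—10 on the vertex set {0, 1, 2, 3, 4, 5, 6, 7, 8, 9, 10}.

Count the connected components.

From 0: component {0, 1, 5, 6, 7, 8, 9, 10}.
From 2: component {2, 4}.
From 3: component {3}.
That's 3 components.

3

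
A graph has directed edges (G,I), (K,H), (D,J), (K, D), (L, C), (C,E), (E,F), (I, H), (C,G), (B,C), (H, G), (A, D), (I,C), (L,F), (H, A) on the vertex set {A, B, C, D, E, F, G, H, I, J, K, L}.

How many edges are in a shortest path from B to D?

Distance 0: B.
Distance 1: C.
Distance 2: E, G.
Distance 3: F, I.
Distance 4: H.
Distance 5: A.
Distance 6: D — contains D.

6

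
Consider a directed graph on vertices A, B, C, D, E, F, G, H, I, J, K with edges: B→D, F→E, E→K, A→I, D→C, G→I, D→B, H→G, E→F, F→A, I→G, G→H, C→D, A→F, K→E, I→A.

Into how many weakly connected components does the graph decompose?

From A: component {A, E, F, G, H, I, K}.
From B: component {B, C, D}.
From J: component {J}.
That's 3 components.

3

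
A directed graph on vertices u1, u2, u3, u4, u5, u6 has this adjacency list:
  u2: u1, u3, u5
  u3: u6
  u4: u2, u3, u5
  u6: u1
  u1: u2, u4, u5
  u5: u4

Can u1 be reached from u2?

Yes

Explore from u2.
Distance 1: reach u1, u3, u5.
Found u1.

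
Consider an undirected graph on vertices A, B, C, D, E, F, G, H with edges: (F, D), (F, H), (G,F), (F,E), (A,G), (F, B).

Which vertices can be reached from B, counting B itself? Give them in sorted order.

A, B, D, E, F, G, H

Start at B.
Its neighbours: F.
Then their neighbours: D, E, G, H.
Then next layer: A.
Nothing further is reachable.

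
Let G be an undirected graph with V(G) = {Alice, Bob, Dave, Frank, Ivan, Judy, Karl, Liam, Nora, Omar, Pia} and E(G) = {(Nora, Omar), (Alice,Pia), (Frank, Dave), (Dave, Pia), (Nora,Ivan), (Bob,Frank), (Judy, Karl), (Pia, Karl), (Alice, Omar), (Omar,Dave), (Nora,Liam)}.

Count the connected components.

1

From Alice: component {Alice, Bob, Dave, Frank, Ivan, Judy, Karl, Liam, Nora, Omar, Pia}.
That's 1 component.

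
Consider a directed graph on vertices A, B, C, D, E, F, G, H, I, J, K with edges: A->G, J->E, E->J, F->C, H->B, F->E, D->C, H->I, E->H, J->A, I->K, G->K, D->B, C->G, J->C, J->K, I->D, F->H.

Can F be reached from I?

Explore from I.
Distance 1: reach D, K.
Distance 2: reach B, C.
Distance 3: reach G.
The search from I is exhausted; no directed path reaches F.

No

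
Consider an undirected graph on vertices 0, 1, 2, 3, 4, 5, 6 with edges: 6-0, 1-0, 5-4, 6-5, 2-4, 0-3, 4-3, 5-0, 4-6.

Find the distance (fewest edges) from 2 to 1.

4

Distance 0: 2.
Distance 1: 4.
Distance 2: 3, 5, 6.
Distance 3: 0.
Distance 4: 1 — contains 1.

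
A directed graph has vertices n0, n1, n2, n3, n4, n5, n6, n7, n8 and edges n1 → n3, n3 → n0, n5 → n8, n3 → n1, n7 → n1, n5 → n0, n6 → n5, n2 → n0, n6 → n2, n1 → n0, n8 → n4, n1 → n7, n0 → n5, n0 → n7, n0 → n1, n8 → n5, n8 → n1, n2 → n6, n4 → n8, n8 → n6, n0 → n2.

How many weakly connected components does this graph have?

From n0: component {n0, n1, n2, n3, n4, n5, n6, n7, n8}.
That's 1 component.

1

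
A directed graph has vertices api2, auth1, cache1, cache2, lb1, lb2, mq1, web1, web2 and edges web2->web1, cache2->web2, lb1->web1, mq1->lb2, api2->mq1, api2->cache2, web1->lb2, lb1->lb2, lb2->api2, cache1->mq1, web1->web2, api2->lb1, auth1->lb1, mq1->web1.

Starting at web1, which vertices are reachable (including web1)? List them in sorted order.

Start at web1.
Its neighbours: lb2, web2.
Then their neighbours: api2.
Then next layer: cache2, lb1, mq1.
Nothing further is reachable.

api2, cache2, lb1, lb2, mq1, web1, web2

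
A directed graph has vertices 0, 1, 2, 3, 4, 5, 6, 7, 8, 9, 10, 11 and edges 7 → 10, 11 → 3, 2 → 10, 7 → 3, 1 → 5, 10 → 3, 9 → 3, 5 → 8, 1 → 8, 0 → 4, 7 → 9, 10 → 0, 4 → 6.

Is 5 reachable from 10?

Explore from 10.
Distance 1: reach 0, 3.
Distance 2: reach 4.
Distance 3: reach 6.
The search from 10 is exhausted; no directed path reaches 5.

No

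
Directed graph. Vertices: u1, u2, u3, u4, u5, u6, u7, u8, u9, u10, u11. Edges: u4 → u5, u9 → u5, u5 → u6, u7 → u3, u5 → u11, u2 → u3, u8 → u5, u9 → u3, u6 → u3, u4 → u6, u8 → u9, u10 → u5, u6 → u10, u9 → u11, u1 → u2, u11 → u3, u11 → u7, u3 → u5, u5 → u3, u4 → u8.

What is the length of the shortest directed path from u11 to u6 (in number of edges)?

3

Distance 0: u11.
Distance 1: u3, u7.
Distance 2: u5.
Distance 3: u6 — contains u6.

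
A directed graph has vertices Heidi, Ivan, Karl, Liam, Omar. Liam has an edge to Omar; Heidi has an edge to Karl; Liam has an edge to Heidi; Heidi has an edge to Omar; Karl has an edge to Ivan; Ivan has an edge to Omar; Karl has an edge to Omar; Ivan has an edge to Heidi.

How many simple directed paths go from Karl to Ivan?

1

Karl→Ivan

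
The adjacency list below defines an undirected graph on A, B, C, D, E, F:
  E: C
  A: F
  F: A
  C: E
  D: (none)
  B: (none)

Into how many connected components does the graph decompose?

From A: component {A, F}.
From B: component {B}.
From C: component {C, E}.
From D: component {D}.
That's 4 components.

4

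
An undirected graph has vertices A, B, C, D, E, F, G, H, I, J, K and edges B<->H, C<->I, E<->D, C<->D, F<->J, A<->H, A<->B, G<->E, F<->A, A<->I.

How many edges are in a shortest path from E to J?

6

Distance 0: E.
Distance 1: D, G.
Distance 2: C.
Distance 3: I.
Distance 4: A.
Distance 5: B, F, H.
Distance 6: J — contains J.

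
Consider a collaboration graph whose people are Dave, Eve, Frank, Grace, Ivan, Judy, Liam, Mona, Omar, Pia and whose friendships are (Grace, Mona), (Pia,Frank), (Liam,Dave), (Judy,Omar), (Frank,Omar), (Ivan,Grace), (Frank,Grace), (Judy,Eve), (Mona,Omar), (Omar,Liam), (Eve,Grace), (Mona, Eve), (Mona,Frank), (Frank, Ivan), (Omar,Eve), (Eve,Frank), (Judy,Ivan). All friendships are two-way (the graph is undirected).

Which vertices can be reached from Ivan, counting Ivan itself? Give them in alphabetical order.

Start at Ivan.
Its neighbours: Frank, Grace, Judy.
Then their neighbours: Eve, Mona, Omar, Pia.
Then next layer: Liam.
Then next layer: Dave.
Every vertex is now reached.

Dave, Eve, Frank, Grace, Ivan, Judy, Liam, Mona, Omar, Pia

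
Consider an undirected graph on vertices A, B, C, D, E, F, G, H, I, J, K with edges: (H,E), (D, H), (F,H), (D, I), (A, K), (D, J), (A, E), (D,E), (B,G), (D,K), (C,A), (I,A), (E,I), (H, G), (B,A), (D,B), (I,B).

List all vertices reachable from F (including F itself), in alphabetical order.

Start at F.
Its neighbours: H.
Then their neighbours: D, E, G.
Then next layer: A, B, I, J, K.
Then next layer: C.
Every vertex is now reached.

A, B, C, D, E, F, G, H, I, J, K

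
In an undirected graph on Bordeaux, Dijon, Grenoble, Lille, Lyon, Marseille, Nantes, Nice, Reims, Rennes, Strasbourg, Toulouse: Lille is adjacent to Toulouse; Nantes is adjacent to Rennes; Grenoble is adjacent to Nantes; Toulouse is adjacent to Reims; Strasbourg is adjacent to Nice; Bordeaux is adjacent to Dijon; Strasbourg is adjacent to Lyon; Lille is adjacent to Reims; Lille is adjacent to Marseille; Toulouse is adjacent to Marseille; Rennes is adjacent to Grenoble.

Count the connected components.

4

From Bordeaux: component {Bordeaux, Dijon}.
From Grenoble: component {Grenoble, Nantes, Rennes}.
From Lille: component {Lille, Marseille, Reims, Toulouse}.
From Lyon: component {Lyon, Nice, Strasbourg}.
That's 4 components.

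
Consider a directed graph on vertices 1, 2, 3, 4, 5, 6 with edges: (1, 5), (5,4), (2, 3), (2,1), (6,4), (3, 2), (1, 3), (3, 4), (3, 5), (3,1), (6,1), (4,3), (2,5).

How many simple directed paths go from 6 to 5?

6→1→3→2→5
6→1→3→5
6→1→5
6→4→3→1→5
6→4→3→2→1→5
6→4→3→2→5
6→4→3→5

7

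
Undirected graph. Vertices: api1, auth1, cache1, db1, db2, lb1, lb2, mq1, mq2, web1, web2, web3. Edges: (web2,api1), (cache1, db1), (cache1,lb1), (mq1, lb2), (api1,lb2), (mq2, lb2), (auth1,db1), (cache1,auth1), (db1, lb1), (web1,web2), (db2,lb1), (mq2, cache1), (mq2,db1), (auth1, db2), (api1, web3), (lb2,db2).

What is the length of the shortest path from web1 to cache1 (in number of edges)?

5

Distance 0: web1.
Distance 1: web2.
Distance 2: api1.
Distance 3: lb2, web3.
Distance 4: db2, mq1, mq2.
Distance 5: auth1, cache1, db1, lb1 — contains cache1.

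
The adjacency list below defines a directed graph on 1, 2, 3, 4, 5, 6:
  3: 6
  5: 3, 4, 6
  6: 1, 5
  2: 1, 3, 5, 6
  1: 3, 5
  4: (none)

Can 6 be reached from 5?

Yes

Explore from 5.
Distance 1: reach 3, 4, 6.
Found 6.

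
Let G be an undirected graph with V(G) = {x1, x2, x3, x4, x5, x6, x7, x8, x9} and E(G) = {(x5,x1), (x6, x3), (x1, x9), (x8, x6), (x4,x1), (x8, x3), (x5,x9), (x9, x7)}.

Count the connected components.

3

From x1: component {x1, x4, x5, x7, x9}.
From x2: component {x2}.
From x3: component {x3, x6, x8}.
That's 3 components.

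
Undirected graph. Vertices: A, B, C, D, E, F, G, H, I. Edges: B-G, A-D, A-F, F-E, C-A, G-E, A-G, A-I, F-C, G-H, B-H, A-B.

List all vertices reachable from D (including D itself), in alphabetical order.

A, B, C, D, E, F, G, H, I

Start at D.
Its neighbours: A.
Then their neighbours: B, C, F, G, I.
Then next layer: E, H.
Every vertex is now reached.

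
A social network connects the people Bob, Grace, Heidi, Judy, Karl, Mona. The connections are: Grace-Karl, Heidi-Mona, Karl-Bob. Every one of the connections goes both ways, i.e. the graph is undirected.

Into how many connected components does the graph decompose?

3

From Bob: component {Bob, Grace, Karl}.
From Heidi: component {Heidi, Mona}.
From Judy: component {Judy}.
That's 3 components.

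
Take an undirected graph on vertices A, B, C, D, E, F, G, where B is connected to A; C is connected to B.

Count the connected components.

5

From A: component {A, B, C}.
From D: component {D}.
From E: component {E}.
From F: component {F}.
From G: component {G}.
That's 5 components.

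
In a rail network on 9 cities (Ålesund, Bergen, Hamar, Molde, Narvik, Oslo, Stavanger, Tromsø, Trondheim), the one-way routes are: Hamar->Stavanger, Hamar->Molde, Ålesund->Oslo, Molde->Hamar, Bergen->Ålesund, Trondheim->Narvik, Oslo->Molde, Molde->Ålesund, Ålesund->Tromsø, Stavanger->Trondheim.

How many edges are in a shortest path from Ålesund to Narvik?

6

Distance 0: Ålesund.
Distance 1: Oslo, Tromsø.
Distance 2: Molde.
Distance 3: Hamar.
Distance 4: Stavanger.
Distance 5: Trondheim.
Distance 6: Narvik — contains Narvik.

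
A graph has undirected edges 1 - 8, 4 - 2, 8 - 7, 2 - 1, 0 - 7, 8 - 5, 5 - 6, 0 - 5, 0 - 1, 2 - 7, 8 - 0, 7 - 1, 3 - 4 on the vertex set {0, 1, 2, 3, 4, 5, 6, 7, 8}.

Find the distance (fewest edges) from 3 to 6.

Distance 0: 3.
Distance 1: 4.
Distance 2: 2.
Distance 3: 1, 7.
Distance 4: 0, 8.
Distance 5: 5.
Distance 6: 6 — contains 6.

6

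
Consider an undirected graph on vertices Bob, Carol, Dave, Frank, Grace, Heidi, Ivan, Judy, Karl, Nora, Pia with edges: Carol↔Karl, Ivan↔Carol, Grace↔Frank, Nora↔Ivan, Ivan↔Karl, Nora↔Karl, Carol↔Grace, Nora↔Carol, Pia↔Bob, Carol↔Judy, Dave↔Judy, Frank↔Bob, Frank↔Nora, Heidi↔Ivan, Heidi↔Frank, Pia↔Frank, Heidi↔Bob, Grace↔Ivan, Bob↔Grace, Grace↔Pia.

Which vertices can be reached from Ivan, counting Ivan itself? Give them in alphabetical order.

Start at Ivan.
Its neighbours: Carol, Grace, Heidi, Karl, Nora.
Then their neighbours: Bob, Frank, Judy, Pia.
Then next layer: Dave.
Every vertex is now reached.

Bob, Carol, Dave, Frank, Grace, Heidi, Ivan, Judy, Karl, Nora, Pia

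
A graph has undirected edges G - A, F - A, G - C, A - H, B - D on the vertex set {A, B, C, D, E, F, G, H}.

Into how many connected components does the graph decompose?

From A: component {A, C, F, G, H}.
From B: component {B, D}.
From E: component {E}.
That's 3 components.

3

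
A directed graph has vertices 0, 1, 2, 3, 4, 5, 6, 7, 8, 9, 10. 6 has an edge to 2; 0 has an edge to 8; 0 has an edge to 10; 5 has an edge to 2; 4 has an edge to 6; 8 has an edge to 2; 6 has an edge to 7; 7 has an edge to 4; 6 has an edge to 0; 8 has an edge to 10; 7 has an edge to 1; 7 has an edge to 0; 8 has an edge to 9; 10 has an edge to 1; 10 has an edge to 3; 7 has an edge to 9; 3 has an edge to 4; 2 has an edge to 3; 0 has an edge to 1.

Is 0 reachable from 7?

Explore from 7.
Distance 1: reach 0, 1, 4, 9.
Found 0.

Yes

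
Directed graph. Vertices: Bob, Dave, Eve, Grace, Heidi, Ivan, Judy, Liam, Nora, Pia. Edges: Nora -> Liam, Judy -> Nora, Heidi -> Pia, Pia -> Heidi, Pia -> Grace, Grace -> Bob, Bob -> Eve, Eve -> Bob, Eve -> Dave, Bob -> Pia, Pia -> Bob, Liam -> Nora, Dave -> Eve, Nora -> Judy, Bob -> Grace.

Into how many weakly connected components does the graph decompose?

3

From Bob: component {Bob, Dave, Eve, Grace, Heidi, Pia}.
From Ivan: component {Ivan}.
From Judy: component {Judy, Liam, Nora}.
That's 3 components.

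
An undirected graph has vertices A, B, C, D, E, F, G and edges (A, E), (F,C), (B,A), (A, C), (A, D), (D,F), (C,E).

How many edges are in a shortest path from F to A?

2

Distance 0: F.
Distance 1: C, D.
Distance 2: A, E — contains A.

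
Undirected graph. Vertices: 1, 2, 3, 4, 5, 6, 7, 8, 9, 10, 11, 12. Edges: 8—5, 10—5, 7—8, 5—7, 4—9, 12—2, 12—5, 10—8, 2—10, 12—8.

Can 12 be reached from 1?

No

1 has no edges, so nothing is reachable from it.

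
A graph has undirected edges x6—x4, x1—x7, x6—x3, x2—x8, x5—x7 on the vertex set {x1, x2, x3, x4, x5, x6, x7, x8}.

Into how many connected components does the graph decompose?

3

From x1: component {x1, x5, x7}.
From x2: component {x2, x8}.
From x3: component {x3, x4, x6}.
That's 3 components.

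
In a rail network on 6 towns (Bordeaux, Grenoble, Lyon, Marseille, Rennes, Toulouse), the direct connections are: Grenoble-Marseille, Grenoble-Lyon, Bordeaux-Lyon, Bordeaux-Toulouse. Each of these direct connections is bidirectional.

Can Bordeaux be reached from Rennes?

Rennes has no edges, so nothing is reachable from it.

No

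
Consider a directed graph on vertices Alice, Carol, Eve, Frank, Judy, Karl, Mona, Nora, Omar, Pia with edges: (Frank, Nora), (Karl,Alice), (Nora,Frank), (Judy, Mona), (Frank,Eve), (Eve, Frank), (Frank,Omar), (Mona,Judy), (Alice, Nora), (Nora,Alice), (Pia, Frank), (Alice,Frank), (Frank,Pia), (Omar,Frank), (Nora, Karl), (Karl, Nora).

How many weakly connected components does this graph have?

3

From Alice: component {Alice, Eve, Frank, Karl, Nora, Omar, Pia}.
From Carol: component {Carol}.
From Judy: component {Judy, Mona}.
That's 3 components.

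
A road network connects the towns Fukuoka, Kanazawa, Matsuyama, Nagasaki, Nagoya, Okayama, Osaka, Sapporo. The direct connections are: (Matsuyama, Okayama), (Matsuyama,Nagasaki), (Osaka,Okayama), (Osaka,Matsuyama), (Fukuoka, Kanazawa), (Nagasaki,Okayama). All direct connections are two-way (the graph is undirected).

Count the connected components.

From Fukuoka: component {Fukuoka, Kanazawa}.
From Matsuyama: component {Matsuyama, Nagasaki, Okayama, Osaka}.
From Nagoya: component {Nagoya}.
From Sapporo: component {Sapporo}.
That's 4 components.

4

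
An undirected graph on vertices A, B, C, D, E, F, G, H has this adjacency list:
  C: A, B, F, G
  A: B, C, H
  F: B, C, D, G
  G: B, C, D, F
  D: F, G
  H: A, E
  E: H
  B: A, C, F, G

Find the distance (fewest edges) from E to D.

Distance 0: E.
Distance 1: H.
Distance 2: A.
Distance 3: B, C.
Distance 4: F, G.
Distance 5: D — contains D.

5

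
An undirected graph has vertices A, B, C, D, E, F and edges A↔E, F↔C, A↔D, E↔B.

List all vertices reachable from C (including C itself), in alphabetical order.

Start at C.
Its neighbours: F.
Nothing further is reachable.

C, F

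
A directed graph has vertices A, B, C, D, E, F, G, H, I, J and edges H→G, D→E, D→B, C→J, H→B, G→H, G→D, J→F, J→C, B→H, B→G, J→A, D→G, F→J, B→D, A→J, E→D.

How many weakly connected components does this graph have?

From A: component {A, C, F, J}.
From B: component {B, D, E, G, H}.
From I: component {I}.
That's 3 components.

3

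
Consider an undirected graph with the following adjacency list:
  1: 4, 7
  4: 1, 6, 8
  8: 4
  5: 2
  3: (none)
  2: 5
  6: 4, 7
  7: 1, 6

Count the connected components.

3

From 1: component {1, 4, 6, 7, 8}.
From 2: component {2, 5}.
From 3: component {3}.
That's 3 components.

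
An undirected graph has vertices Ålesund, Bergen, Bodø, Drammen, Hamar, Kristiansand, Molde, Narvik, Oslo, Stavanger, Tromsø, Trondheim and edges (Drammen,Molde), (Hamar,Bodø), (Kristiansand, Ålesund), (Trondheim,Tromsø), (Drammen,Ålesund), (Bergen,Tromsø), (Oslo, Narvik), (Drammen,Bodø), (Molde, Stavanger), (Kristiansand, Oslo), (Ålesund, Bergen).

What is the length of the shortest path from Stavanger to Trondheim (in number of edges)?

Distance 0: Stavanger.
Distance 1: Molde.
Distance 2: Drammen.
Distance 3: Ålesund, Bodø.
Distance 4: Bergen, Hamar, Kristiansand.
Distance 5: Oslo, Tromsø.
Distance 6: Narvik, Trondheim — contains Trondheim.

6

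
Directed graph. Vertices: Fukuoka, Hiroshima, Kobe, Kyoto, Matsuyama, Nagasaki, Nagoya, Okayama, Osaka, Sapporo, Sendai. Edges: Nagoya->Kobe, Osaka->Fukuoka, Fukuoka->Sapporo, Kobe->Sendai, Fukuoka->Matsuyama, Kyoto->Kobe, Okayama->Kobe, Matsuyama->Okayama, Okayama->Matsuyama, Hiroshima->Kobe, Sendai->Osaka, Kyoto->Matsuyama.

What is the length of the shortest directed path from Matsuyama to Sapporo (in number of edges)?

6

Distance 0: Matsuyama.
Distance 1: Okayama.
Distance 2: Kobe.
Distance 3: Sendai.
Distance 4: Osaka.
Distance 5: Fukuoka.
Distance 6: Sapporo — contains Sapporo.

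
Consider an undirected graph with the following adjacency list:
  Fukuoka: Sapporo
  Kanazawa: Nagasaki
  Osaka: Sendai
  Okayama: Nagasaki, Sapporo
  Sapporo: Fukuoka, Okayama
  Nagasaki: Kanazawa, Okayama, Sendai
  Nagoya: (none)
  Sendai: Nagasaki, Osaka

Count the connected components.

From Fukuoka: component {Fukuoka, Kanazawa, Nagasaki, Okayama, Osaka, Sapporo, Sendai}.
From Nagoya: component {Nagoya}.
That's 2 components.

2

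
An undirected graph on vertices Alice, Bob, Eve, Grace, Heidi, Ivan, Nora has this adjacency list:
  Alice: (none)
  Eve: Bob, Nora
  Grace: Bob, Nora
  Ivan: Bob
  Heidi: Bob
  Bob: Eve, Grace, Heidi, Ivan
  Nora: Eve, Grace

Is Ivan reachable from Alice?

No

Alice has no edges, so nothing is reachable from it.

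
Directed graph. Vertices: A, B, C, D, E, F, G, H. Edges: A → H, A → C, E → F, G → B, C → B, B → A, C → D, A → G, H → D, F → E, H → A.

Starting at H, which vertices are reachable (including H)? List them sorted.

A, B, C, D, G, H

Start at H.
Its neighbours: A, D.
Then their neighbours: C, G.
Then next layer: B.
Nothing further is reachable.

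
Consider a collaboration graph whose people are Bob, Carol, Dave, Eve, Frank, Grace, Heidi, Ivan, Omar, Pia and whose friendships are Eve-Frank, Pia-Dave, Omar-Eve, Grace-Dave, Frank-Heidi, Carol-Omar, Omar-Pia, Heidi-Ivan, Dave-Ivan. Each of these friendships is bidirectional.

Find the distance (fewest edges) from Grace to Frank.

4

Distance 0: Grace.
Distance 1: Dave.
Distance 2: Ivan, Pia.
Distance 3: Heidi, Omar.
Distance 4: Carol, Eve, Frank — contains Frank.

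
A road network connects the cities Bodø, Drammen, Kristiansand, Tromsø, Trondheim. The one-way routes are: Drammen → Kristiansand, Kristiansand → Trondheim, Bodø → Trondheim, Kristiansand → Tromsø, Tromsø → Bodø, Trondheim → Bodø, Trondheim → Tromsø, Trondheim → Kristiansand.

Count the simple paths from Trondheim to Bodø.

3

Trondheim→Bodø
Trondheim→Kristiansand→Tromsø→Bodø
Trondheim→Tromsø→Bodø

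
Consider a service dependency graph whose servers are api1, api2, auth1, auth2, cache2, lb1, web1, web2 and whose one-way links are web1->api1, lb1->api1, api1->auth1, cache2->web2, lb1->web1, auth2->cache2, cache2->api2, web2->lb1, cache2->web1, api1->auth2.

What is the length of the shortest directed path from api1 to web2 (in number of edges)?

3

Distance 0: api1.
Distance 1: auth1, auth2.
Distance 2: cache2.
Distance 3: api2, web1, web2 — contains web2.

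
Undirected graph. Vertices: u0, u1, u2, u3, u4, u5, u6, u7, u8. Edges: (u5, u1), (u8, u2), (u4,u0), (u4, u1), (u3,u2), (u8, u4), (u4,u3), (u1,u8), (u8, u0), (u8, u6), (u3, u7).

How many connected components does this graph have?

1

From u0: component {u0, u1, u2, u3, u4, u5, u6, u7, u8}.
That's 1 component.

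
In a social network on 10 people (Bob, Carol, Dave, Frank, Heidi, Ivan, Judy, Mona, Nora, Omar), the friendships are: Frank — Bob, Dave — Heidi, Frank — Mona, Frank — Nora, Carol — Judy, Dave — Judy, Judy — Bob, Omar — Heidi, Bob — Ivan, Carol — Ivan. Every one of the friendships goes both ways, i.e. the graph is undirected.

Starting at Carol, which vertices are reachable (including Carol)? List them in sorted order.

Start at Carol.
Its neighbours: Ivan, Judy.
Then their neighbours: Bob, Dave.
Then next layer: Frank, Heidi.
Then next layer: Mona, Nora, Omar.
Every vertex is now reached.

Bob, Carol, Dave, Frank, Heidi, Ivan, Judy, Mona, Nora, Omar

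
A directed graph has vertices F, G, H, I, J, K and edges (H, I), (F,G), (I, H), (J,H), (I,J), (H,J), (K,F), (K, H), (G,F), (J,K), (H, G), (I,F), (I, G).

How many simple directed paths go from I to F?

I→F
I→G→F
I→H→G→F
I→H→J→K→F
I→J→H→G→F
I→J→K→F
I→J→K→H→G→F

7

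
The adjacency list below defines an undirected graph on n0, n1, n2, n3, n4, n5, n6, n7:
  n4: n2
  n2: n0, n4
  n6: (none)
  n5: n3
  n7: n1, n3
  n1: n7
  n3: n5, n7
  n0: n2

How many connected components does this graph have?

3

From n0: component {n0, n2, n4}.
From n1: component {n1, n3, n5, n7}.
From n6: component {n6}.
That's 3 components.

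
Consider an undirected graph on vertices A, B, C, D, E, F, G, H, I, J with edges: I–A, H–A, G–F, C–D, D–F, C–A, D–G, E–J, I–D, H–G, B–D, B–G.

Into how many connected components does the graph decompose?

2

From A: component {A, B, C, D, F, G, H, I}.
From E: component {E, J}.
That's 2 components.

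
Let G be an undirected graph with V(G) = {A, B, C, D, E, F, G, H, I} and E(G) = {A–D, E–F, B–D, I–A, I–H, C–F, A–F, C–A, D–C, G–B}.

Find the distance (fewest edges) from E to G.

Distance 0: E.
Distance 1: F.
Distance 2: A, C.
Distance 3: D, I.
Distance 4: B, H.
Distance 5: G — contains G.

5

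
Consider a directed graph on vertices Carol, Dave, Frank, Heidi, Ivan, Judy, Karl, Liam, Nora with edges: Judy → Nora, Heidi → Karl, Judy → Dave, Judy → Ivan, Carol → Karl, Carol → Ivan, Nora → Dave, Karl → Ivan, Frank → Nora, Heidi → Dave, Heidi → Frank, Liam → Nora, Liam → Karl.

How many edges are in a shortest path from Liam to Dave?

Distance 0: Liam.
Distance 1: Karl, Nora.
Distance 2: Dave, Ivan — contains Dave.

2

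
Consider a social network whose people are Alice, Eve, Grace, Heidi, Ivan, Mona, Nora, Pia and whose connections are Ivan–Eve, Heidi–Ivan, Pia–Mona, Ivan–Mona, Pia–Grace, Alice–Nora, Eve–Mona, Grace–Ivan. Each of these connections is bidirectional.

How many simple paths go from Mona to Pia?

3

Mona–Eve–Ivan–Grace–Pia
Mona–Ivan–Grace–Pia
Mona–Pia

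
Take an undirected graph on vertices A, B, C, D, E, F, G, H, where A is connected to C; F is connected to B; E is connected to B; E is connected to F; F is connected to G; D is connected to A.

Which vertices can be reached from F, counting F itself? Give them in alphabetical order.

B, E, F, G

Start at F.
Its neighbours: B, E, G.
Nothing further is reachable.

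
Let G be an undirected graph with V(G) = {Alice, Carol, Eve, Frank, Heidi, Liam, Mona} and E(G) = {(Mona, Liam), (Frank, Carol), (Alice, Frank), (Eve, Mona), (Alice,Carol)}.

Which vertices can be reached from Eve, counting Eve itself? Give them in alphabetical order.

Start at Eve.
Its neighbours: Mona.
Then their neighbours: Liam.
Nothing further is reachable.

Eve, Liam, Mona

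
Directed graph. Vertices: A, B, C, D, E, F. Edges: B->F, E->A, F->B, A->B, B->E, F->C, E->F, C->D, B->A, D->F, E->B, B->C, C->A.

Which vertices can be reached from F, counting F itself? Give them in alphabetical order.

A, B, C, D, E, F

Start at F.
Its neighbours: B, C.
Then their neighbours: A, D, E.
Every vertex is now reached.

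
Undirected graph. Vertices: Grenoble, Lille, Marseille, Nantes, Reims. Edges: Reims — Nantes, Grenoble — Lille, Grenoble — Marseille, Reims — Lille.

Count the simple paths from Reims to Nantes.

1

Reims–Nantes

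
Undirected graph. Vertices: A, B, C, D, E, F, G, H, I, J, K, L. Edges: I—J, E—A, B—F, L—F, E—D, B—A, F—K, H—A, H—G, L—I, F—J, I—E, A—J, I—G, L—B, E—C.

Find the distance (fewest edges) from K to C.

5

Distance 0: K.
Distance 1: F.
Distance 2: B, J, L.
Distance 3: A, I.
Distance 4: E, G, H.
Distance 5: C, D — contains C.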